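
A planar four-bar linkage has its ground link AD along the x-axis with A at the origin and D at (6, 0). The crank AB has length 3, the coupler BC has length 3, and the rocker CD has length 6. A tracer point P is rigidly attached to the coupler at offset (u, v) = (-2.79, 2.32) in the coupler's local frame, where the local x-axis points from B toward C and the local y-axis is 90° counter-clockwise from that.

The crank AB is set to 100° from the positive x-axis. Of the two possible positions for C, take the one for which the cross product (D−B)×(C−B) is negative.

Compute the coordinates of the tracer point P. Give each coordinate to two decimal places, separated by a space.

A=(0,0), D=(6.00,0)
B = A + 3.00·(cos100°, sin100°) = (-0.5209, 2.9544)
|BD| = 7.1590
circle(B,3.00) ∩ circle(D,6.00): a=1.6938, h=2.4761
  candidates: C₊=(2.0437,4.5109) cross=17.727; C₋=(0.0000,0.0000) cross=-17.727
  mode - wants cross < 0 → take C=(0.0000,0.0000) (cross=-17.727)
ex = (C−B)/|BC| = (0.1736,-0.9848); ey = (0.9848,0.1736)
P = B + -2.79·ex + 2.32·ey = (1.2793,6.1049)

1.28 6.10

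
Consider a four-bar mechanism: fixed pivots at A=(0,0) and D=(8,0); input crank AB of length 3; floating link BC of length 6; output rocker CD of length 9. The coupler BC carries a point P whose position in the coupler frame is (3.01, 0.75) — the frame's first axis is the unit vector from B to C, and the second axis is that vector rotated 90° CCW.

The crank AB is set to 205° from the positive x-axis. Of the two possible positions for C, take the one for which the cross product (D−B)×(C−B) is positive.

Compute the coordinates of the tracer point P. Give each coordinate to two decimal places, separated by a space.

A=(0,0), D=(8.00,0)
B = A + 3.00·(cos205°, sin205°) = (-2.7189, -1.2679)
|BD| = 10.7936
circle(B,6.00) ∩ circle(D,9.00): a=3.3123, h=5.0029
  candidates: C₊=(-0.0172,4.0895) cross=53.999; C₋=(1.1581,-5.8470) cross=-53.999
  mode + wants cross > 0 → take C=(-0.0172,4.0895) (cross=53.999)
ex = (C−B)/|BC| = (0.4503,0.8929); ey = (-0.8929,0.4503)
P = B + 3.01·ex + 0.75·ey = (-2.0332,1.7574)

-2.03 1.76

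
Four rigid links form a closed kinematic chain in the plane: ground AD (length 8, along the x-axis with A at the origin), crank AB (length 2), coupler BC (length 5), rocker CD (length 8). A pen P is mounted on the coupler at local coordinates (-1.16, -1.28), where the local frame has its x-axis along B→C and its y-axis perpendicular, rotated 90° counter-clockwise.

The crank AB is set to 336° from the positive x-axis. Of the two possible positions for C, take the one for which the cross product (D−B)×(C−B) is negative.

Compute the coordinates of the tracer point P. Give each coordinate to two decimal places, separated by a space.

0.41 0.17

A=(0,0), D=(8.00,0)
B = A + 2.00·(cos336°, sin336°) = (1.8271, -0.8135)
|BD| = 6.2263
circle(B,5.00) ∩ circle(D,8.00): a=-0.0187, h=5.0000
  candidates: C₊=(1.1553,4.1412) cross=31.131; C₋=(2.4618,-5.7730) cross=-31.131
  mode - wants cross < 0 → take C=(2.4618,-5.7730) (cross=-31.131)
ex = (C−B)/|BC| = (0.1269,-0.9919); ey = (0.9919,0.1269)
P = B + -1.16·ex + -1.28·ey = (0.4102,0.1747)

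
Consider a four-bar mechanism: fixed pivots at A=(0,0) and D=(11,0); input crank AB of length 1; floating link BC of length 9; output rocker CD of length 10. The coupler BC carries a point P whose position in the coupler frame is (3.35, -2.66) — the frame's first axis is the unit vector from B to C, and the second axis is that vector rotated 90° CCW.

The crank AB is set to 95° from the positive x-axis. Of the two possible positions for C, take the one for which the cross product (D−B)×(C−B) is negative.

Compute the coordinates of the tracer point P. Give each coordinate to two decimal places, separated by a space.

-0.98 -3.19

A=(0,0), D=(11.00,0)
B = A + 1.00·(cos95°, sin95°) = (-0.0872, 0.9962)
|BD| = 11.1318
circle(B,9.00) ∩ circle(D,10.00): a=4.7125, h=7.6676
  candidates: C₊=(5.2926,8.2113) cross=85.355; C₋=(3.9203,-7.0624) cross=-85.355
  mode - wants cross < 0 → take C=(3.9203,-7.0624) (cross=-85.355)
ex = (C−B)/|BC| = (0.4453,-0.8954); ey = (0.8954,0.4453)
P = B + 3.35·ex + -2.66·ey = (-0.9773,-3.1878)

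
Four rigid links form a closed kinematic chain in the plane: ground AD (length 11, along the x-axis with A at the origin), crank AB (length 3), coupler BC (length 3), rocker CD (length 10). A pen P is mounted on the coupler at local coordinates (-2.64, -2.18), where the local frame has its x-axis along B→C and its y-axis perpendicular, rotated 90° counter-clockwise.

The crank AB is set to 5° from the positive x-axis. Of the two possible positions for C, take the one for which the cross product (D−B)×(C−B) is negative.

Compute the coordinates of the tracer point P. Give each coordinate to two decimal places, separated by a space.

A=(0,0), D=(11.00,0)
B = A + 3.00·(cos5°, sin5°) = (2.9886, 0.2615)
|BD| = 8.0157
circle(B,3.00) ∩ circle(D,10.00): a=-1.6685, h=2.4932
  candidates: C₊=(1.4023,2.8078) cross=19.985; C₋=(1.2396,-2.1760) cross=-19.985
  mode - wants cross < 0 → take C=(1.2396,-2.1760) (cross=-19.985)
ex = (C−B)/|BC| = (-0.5830,-0.8125); ey = (0.8125,-0.5830)
P = B + -2.64·ex + -2.18·ey = (2.7565,3.6773)

2.76 3.68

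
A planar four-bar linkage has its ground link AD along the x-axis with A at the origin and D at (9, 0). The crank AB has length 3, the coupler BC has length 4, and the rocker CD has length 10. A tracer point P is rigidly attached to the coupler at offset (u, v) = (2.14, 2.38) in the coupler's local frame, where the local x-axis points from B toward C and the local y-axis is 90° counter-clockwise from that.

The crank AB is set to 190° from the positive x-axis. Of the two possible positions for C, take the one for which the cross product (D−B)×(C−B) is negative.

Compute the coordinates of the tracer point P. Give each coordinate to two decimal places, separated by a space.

A=(0,0), D=(9.00,0)
B = A + 3.00·(cos190°, sin190°) = (-2.9544, -0.5209)
|BD| = 11.9658
circle(B,4.00) ∩ circle(D,10.00): a=2.4729, h=3.1440
  candidates: C₊=(-0.6208,2.7278) cross=37.621; C₋=(-0.3470,-3.5543) cross=-37.621
  mode - wants cross < 0 → take C=(-0.3470,-3.5543) (cross=-37.621)
ex = (C−B)/|BC| = (0.6519,-0.7583); ey = (0.7583,0.6519)
P = B + 2.14·ex + 2.38·ey = (0.2454,-0.5924)

0.25 -0.59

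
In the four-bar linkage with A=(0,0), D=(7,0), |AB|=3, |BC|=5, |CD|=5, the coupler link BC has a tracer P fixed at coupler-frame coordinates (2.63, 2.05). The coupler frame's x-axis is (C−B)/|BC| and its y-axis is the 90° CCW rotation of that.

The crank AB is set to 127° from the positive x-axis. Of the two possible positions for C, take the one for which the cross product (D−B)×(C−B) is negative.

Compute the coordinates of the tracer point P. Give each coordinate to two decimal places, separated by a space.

A=(0,0), D=(7.00,0)
B = A + 3.00·(cos127°, sin127°) = (-1.8054, 2.3959)
|BD| = 9.1256
circle(B,5.00) ∩ circle(D,5.00): a=4.5628, h=2.0447
  candidates: C₊=(3.1341,3.1710) cross=18.659; C₋=(2.0604,-0.7751) cross=-18.659
  mode - wants cross < 0 → take C=(2.0604,-0.7751) (cross=-18.659)
ex = (C−B)/|BC| = (0.7732,-0.6342); ey = (0.6342,0.7732)
P = B + 2.63·ex + 2.05·ey = (1.5281,2.3130)

1.53 2.31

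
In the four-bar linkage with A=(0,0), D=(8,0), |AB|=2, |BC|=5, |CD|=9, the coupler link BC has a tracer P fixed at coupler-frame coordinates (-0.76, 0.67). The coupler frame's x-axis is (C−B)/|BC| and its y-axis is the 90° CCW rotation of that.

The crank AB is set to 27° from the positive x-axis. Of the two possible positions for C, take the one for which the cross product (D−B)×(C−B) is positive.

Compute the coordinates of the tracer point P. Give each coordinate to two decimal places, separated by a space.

1.21 0.07

A=(0,0), D=(8.00,0)
B = A + 2.00·(cos27°, sin27°) = (1.7820, 0.9080)
|BD| = 6.2839
circle(B,5.00) ∩ circle(D,9.00): a=-1.3138, h=4.8243
  candidates: C₊=(1.1790,5.8715) cross=30.316; C₋=(-0.2151,-3.6758) cross=-30.316
  mode + wants cross > 0 → take C=(1.1790,5.8715) (cross=30.316)
ex = (C−B)/|BC| = (-0.1206,0.9927); ey = (-0.9927,-0.1206)
P = B + -0.76·ex + 0.67·ey = (1.2086,0.0727)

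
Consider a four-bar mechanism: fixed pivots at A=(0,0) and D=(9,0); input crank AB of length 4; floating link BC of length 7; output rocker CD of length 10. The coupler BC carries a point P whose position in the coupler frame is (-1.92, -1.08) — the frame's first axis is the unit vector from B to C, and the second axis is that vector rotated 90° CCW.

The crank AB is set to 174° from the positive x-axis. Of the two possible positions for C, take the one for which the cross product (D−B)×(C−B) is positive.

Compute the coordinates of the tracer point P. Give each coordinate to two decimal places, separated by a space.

A=(0,0), D=(9.00,0)
B = A + 4.00·(cos174°, sin174°) = (-3.9781, 0.4181)
|BD| = 12.9848
circle(B,7.00) ∩ circle(D,10.00): a=4.5286, h=5.3378
  candidates: C₊=(0.7200,5.6073) cross=69.310; C₋=(0.3763,-5.0627) cross=-69.310
  mode + wants cross > 0 → take C=(0.7200,5.6073) (cross=69.310)
ex = (C−B)/|BC| = (0.6712,0.7413); ey = (-0.7413,0.6712)
P = B + -1.92·ex + -1.08·ey = (-4.4661,-1.7301)

-4.47 -1.73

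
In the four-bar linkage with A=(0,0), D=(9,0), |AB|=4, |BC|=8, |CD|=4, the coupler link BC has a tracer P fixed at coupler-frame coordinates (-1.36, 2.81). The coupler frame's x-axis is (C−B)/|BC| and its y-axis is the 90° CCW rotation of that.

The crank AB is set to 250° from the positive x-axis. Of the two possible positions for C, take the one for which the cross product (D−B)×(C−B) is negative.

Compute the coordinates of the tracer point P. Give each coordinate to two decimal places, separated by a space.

-2.92 -1.05

A=(0,0), D=(9.00,0)
B = A + 4.00·(cos250°, sin250°) = (-1.3681, -3.7588)
|BD| = 11.0284
circle(B,8.00) ∩ circle(D,4.00): a=7.6904, h=2.2040
  candidates: C₊=(5.1107,0.9344) cross=24.307; C₋=(6.6131,-3.2098) cross=-24.307
  mode - wants cross < 0 → take C=(6.6131,-3.2098) (cross=-24.307)
ex = (C−B)/|BC| = (0.9976,0.0686); ey = (-0.0686,0.9976)
P = B + -1.36·ex + 2.81·ey = (-2.9177,-1.0487)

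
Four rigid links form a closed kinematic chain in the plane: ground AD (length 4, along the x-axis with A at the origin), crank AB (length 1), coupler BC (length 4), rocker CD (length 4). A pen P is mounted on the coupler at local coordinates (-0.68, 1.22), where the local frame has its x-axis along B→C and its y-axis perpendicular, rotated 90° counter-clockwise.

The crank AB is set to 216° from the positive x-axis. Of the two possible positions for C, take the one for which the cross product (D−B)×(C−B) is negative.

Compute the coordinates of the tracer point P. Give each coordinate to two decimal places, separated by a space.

-0.41 0.75

A=(0,0), D=(4.00,0)
B = A + 1.00·(cos216°, sin216°) = (-0.8090, -0.5878)
|BD| = 4.8448
circle(B,4.00) ∩ circle(D,4.00): a=2.4224, h=3.1831
  candidates: C₊=(1.2093,2.8657) cross=15.421; C₋=(1.9817,-3.4535) cross=-15.421
  mode - wants cross < 0 → take C=(1.9817,-3.4535) (cross=-15.421)
ex = (C−B)/|BC| = (0.6977,-0.7164); ey = (0.7164,0.6977)
P = B + -0.68·ex + 1.22·ey = (-0.4094,0.7505)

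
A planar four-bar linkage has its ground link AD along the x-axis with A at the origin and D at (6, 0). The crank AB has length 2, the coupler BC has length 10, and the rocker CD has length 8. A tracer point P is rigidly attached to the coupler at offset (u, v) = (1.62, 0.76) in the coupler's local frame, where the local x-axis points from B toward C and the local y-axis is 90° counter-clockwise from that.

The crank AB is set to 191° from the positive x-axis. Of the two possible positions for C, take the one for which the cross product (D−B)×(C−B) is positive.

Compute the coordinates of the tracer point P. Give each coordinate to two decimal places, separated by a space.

-1.63 1.38

A=(0,0), D=(6.00,0)
B = A + 2.00·(cos191°, sin191°) = (-1.9633, -0.3816)
|BD| = 7.9724
circle(B,10.00) ∩ circle(D,8.00): a=6.2440, h=7.8111
  candidates: C₊=(3.8997,7.7194) cross=62.273; C₋=(4.6475,-7.8848) cross=-62.273
  mode + wants cross > 0 → take C=(3.8997,7.7194) (cross=62.273)
ex = (C−B)/|BC| = (0.5863,0.8101); ey = (-0.8101,0.5863)
P = B + 1.62·ex + 0.76·ey = (-1.6291,1.3763)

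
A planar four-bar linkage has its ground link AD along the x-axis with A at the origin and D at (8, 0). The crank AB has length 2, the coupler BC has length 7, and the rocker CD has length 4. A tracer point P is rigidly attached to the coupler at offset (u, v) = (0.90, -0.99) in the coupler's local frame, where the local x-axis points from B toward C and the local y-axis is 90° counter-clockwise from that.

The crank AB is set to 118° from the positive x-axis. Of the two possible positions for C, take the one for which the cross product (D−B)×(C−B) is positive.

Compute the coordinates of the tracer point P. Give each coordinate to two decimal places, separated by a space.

A=(0,0), D=(8.00,0)
B = A + 2.00·(cos118°, sin118°) = (-0.9389, 1.7659)
|BD| = 9.1117
circle(B,7.00) ∩ circle(D,4.00): a=6.3667, h=2.9095
  candidates: C₊=(5.8709,3.3863) cross=26.510; C₋=(4.7432,-2.3223) cross=-26.510
  mode + wants cross > 0 → take C=(5.8709,3.3863) (cross=26.510)
ex = (C−B)/|BC| = (0.9728,0.2315); ey = (-0.2315,0.9728)
P = B + 0.90·ex + -0.99·ey = (0.1658,1.0111)

0.17 1.01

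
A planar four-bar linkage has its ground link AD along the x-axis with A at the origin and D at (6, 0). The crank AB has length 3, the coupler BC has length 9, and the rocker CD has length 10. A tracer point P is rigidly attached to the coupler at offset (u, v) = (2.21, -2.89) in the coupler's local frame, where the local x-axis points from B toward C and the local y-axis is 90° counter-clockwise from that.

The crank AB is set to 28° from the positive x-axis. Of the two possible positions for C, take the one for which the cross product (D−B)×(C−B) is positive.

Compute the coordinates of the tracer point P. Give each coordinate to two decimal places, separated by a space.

A=(0,0), D=(6.00,0)
B = A + 3.00·(cos28°, sin28°) = (2.6488, 1.4084)
|BD| = 3.6351
circle(B,9.00) ∩ circle(D,10.00): a=-0.7959, h=8.9647
  candidates: C₊=(5.3885,9.9813) cross=32.588; C₋=(-1.5582,-6.5477) cross=-32.588
  mode + wants cross > 0 → take C=(5.3885,9.9813) (cross=32.588)
ex = (C−B)/|BC| = (0.3044,0.9525); ey = (-0.9525,0.3044)
P = B + 2.21·ex + -2.89·ey = (6.0744,2.6338)

6.07 2.63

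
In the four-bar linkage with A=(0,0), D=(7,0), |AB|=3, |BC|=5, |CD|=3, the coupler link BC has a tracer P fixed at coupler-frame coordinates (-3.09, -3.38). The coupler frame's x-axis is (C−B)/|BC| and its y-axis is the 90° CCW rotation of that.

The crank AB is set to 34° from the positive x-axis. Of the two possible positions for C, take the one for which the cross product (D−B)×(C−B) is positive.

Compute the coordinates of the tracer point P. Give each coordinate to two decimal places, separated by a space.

A=(0,0), D=(7.00,0)
B = A + 3.00·(cos34°, sin34°) = (2.4871, 1.6776)
|BD| = 4.8146
circle(B,5.00) ∩ circle(D,3.00): a=4.0689, h=2.9058
  candidates: C₊=(7.3135,2.9836) cross=13.991; C₋=(5.2885,-2.4639) cross=-13.991
  mode + wants cross > 0 → take C=(7.3135,2.9836) (cross=13.991)
ex = (C−B)/|BC| = (0.9653,0.2612); ey = (-0.2612,0.9653)
P = B + -3.09·ex + -3.38·ey = (0.3872,-2.3922)

0.39 -2.39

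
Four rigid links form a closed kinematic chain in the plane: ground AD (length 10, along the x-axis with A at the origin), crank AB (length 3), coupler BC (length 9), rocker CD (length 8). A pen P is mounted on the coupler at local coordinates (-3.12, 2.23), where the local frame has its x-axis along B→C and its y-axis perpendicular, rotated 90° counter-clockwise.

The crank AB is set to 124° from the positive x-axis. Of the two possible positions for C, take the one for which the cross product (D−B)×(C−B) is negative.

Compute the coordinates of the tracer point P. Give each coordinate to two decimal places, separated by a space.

A=(0,0), D=(10.00,0)
B = A + 3.00·(cos124°, sin124°) = (-1.6776, 2.4871)
|BD| = 11.9395
circle(B,9.00) ∩ circle(D,8.00): a=6.6817, h=6.0295
  candidates: C₊=(6.1135,6.9925) cross=71.990; C₋=(3.6015,-4.8020) cross=-71.990
  mode - wants cross < 0 → take C=(3.6015,-4.8020) (cross=-71.990)
ex = (C−B)/|BC| = (0.5866,-0.8099); ey = (0.8099,0.5866)
P = B + -3.12·ex + 2.23·ey = (-1.7016,6.3220)

-1.70 6.32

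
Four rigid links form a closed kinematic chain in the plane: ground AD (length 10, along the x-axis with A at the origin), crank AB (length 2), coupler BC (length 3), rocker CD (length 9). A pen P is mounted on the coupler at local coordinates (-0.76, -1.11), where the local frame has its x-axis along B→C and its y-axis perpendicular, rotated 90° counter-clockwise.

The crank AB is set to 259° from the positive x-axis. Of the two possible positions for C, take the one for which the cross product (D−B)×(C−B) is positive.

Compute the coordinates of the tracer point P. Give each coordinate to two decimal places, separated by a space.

0.24 -3.16

A=(0,0), D=(10.00,0)
B = A + 2.00·(cos259°, sin259°) = (-0.3816, -1.9633)
|BD| = 10.5656
circle(B,3.00) ∩ circle(D,9.00): a=1.8755, h=2.3414
  candidates: C₊=(1.0262,0.6859) cross=24.739; C₋=(1.8963,-3.9154) cross=-24.739
  mode + wants cross > 0 → take C=(1.0262,0.6859) (cross=24.739)
ex = (C−B)/|BC| = (0.4693,0.8831); ey = (-0.8831,0.4693)
P = B + -0.76·ex + -1.11·ey = (0.2419,-3.1553)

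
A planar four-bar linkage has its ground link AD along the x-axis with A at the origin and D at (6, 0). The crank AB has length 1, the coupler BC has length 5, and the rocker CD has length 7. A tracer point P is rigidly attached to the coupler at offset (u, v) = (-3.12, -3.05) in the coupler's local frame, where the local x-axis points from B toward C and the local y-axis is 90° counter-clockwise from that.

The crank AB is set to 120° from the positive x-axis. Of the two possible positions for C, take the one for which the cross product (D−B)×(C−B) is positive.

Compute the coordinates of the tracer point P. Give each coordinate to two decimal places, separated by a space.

A=(0,0), D=(6.00,0)
B = A + 1.00·(cos120°, sin120°) = (-0.5000, 0.8660)
|BD| = 6.5574
circle(B,5.00) ∩ circle(D,7.00): a=1.4487, h=4.7855
  candidates: C₊=(1.5681,5.4183) cross=31.381; C₋=(0.3040,-4.0689) cross=-31.381
  mode + wants cross > 0 → take C=(1.5681,5.4183) (cross=31.381)
ex = (C−B)/|BC| = (0.4136,0.9105); ey = (-0.9105,0.4136)
P = B + -3.12·ex + -3.05·ey = (0.9864,-3.2361)

0.99 -3.24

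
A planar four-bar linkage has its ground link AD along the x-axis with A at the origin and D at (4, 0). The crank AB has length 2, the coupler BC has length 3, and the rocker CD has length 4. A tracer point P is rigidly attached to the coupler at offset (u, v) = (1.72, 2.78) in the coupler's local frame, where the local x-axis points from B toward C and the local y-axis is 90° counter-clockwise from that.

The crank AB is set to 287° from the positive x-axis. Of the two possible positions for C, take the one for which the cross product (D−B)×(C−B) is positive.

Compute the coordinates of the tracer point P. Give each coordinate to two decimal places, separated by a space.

-2.42 -0.62

A=(0,0), D=(4.00,0)
B = A + 2.00·(cos287°, sin287°) = (0.5847, -1.9126)
|BD| = 3.9143
circle(B,3.00) ∩ circle(D,4.00): a=1.0630, h=2.8053
  candidates: C₊=(0.1415,1.0545) cross=10.981; C₋=(2.8830,-3.8409) cross=-10.981
  mode + wants cross > 0 → take C=(0.1415,1.0545) (cross=10.981)
ex = (C−B)/|BC| = (-0.1478,0.9890); ey = (-0.9890,-0.1478)
P = B + 1.72·ex + 2.78·ey = (-2.4189,-0.6222)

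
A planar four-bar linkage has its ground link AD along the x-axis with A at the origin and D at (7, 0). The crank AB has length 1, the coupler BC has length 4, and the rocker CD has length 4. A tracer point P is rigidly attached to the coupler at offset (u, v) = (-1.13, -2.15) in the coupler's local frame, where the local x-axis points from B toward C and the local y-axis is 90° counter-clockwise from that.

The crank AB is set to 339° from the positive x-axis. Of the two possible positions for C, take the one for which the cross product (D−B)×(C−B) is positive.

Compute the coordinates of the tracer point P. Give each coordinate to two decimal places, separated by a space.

1.61 -2.69

A=(0,0), D=(7.00,0)
B = A + 1.00·(cos339°, sin339°) = (0.9336, -0.3584)
|BD| = 6.0770
circle(B,4.00) ∩ circle(D,4.00): a=3.0385, h=2.6014
  candidates: C₊=(3.8134,2.4177) cross=15.809; C₋=(4.1202,-2.7761) cross=-15.809
  mode + wants cross > 0 → take C=(3.8134,2.4177) (cross=15.809)
ex = (C−B)/|BC| = (0.7199,0.6940); ey = (-0.6940,0.7199)
P = B + -1.13·ex + -2.15·ey = (1.6122,-2.6905)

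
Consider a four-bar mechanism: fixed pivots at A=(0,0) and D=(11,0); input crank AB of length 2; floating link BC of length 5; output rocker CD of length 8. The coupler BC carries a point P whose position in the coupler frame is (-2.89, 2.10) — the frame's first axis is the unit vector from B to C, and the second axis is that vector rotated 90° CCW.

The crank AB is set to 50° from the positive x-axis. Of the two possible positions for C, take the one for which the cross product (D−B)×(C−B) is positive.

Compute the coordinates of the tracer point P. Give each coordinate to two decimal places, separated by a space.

-2.24 0.97

A=(0,0), D=(11.00,0)
B = A + 2.00·(cos50°, sin50°) = (1.2856, 1.5321)
|BD| = 9.8345
circle(B,5.00) ∩ circle(D,8.00): a=2.9344, h=4.0483
  candidates: C₊=(4.8149,5.0739) cross=39.813; C₋=(3.5535,-2.9240) cross=-39.813
  mode + wants cross > 0 → take C=(4.8149,5.0739) (cross=39.813)
ex = (C−B)/|BC| = (0.7059,0.7084); ey = (-0.7084,0.7059)
P = B + -2.89·ex + 2.10·ey = (-2.2419,0.9672)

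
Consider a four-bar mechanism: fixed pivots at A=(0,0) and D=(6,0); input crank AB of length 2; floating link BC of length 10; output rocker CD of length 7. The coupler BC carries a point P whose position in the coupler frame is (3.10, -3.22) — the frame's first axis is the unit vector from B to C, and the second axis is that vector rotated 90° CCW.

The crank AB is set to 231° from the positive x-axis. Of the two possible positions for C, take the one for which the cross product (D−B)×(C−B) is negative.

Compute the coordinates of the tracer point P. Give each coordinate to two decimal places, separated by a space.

A=(0,0), D=(6.00,0)
B = A + 2.00·(cos231°, sin231°) = (-1.2586, -1.5543)
|BD| = 7.4232
circle(B,10.00) ∩ circle(D,7.00): a=7.1468, h=6.9945
  candidates: C₊=(4.2652,6.7816) cross=51.922; C₋=(7.1943,-6.8974) cross=-51.922
  mode - wants cross < 0 → take C=(7.1943,-6.8974) (cross=-51.922)
ex = (C−B)/|BC| = (0.8453,-0.5343); ey = (0.5343,0.8453)
P = B + 3.10·ex + -3.22·ey = (-0.3587,-5.9325)

-0.36 -5.93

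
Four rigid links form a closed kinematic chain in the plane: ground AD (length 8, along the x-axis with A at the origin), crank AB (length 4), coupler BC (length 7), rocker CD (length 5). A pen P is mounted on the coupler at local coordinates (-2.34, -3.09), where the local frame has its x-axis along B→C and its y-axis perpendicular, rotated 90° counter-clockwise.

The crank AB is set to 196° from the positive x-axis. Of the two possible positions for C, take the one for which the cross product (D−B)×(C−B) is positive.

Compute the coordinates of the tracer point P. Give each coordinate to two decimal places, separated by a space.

A=(0,0), D=(8.00,0)
B = A + 4.00·(cos196°, sin196°) = (-3.8450, -1.1025)
|BD| = 11.8962
circle(B,7.00) ∩ circle(D,5.00): a=6.9568, h=0.7761
  candidates: C₊=(3.0099,0.3149) cross=9.232; C₋=(3.1538,-1.2305) cross=-9.232
  mode + wants cross > 0 → take C=(3.0099,0.3149) (cross=9.232)
ex = (C−B)/|BC| = (0.9793,0.2025); ey = (-0.2025,0.9793)
P = B + -2.34·ex + -3.09·ey = (-5.5108,-4.6024)

-5.51 -4.60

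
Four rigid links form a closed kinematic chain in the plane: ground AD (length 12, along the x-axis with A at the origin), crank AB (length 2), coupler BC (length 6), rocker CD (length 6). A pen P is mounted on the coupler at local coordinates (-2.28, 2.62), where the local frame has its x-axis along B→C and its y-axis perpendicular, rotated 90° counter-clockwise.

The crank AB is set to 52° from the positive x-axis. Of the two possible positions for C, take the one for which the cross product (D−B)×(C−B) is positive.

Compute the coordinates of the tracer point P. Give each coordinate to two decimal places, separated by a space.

-1.70 3.44

A=(0,0), D=(12.00,0)
B = A + 2.00·(cos52°, sin52°) = (1.2313, 1.5760)
|BD| = 10.8834
circle(B,6.00) ∩ circle(D,6.00): a=5.4417, h=2.5274
  candidates: C₊=(6.9817,3.2888) cross=27.507; C₋=(6.2497,-1.7128) cross=-27.507
  mode + wants cross > 0 → take C=(6.9817,3.2888) (cross=27.507)
ex = (C−B)/|BC| = (0.9584,0.2855); ey = (-0.2855,0.9584)
P = B + -2.28·ex + 2.62·ey = (-1.7017,3.4361)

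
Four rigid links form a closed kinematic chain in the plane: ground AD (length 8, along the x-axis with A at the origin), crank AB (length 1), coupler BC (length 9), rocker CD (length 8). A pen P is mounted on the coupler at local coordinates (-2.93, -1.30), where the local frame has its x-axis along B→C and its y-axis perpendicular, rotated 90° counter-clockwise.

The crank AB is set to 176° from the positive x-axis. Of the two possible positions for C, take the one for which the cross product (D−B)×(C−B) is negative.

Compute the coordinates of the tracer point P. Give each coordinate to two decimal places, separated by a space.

A=(0,0), D=(8.00,0)
B = A + 1.00·(cos176°, sin176°) = (-0.9976, 0.0698)
|BD| = 8.9978
circle(B,9.00) ∩ circle(D,8.00): a=5.4436, h=7.1671
  candidates: C₊=(4.5014,7.1944) cross=64.488; C₋=(4.3903,-7.1393) cross=-64.488
  mode - wants cross < 0 → take C=(4.3903,-7.1393) (cross=-64.488)
ex = (C−B)/|BC| = (0.5987,-0.8010); ey = (0.8010,0.5987)
P = B + -2.93·ex + -1.30·ey = (-3.7929,1.6385)

-3.79 1.64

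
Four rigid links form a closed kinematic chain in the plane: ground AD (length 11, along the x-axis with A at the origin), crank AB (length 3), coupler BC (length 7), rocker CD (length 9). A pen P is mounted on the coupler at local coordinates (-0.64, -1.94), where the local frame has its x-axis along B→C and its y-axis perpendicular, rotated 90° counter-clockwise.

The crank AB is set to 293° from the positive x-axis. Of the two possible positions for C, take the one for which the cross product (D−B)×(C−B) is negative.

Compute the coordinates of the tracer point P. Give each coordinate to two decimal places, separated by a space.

A=(0,0), D=(11.00,0)
B = A + 3.00·(cos293°, sin293°) = (1.1722, -2.7615)
|BD| = 10.2084
circle(B,7.00) ∩ circle(D,9.00): a=3.5369, h=6.0407
  candidates: C₊=(2.9431,4.0108) cross=61.666; C₋=(6.2113,-7.6203) cross=-61.666
  mode - wants cross < 0 → take C=(6.2113,-7.6203) (cross=-61.666)
ex = (C−B)/|BC| = (0.7199,-0.6941); ey = (0.6941,0.7199)
P = B + -0.64·ex + -1.94·ey = (-0.6351,-3.7138)

-0.64 -3.71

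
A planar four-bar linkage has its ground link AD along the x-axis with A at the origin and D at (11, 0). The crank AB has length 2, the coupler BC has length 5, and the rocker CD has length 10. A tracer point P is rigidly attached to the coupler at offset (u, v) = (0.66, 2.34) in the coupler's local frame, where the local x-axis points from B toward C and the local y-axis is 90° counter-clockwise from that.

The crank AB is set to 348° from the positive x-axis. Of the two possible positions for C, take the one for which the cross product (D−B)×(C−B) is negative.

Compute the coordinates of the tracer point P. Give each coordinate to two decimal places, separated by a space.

A=(0,0), D=(11.00,0)
B = A + 2.00·(cos348°, sin348°) = (1.9563, -0.4158)
|BD| = 9.0533
circle(B,5.00) ∩ circle(D,10.00): a=0.3845, h=4.9852
  candidates: C₊=(2.1114,4.5818) cross=45.132; C₋=(2.5693,-5.3781) cross=-45.132
  mode - wants cross < 0 → take C=(2.5693,-5.3781) (cross=-45.132)
ex = (C−B)/|BC| = (0.1226,-0.9925); ey = (0.9925,0.1226)
P = B + 0.66·ex + 2.34·ey = (4.3596,-0.7839)

4.36 -0.78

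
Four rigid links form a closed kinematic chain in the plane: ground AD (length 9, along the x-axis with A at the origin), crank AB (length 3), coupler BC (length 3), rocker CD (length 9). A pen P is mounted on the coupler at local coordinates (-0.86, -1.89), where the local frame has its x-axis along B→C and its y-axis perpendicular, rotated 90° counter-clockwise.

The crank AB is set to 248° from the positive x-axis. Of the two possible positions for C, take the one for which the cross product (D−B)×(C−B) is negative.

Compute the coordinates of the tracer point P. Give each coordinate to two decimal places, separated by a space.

-2.95 -3.76

A=(0,0), D=(9.00,0)
B = A + 3.00·(cos248°, sin248°) = (-1.1238, -2.7816)
|BD| = 10.4990
circle(B,3.00) ∩ circle(D,9.00): a=1.8206, h=2.3844
  candidates: C₊=(-0.0000,0.0000) cross=25.034; C₋=(1.2634,-4.5984) cross=-25.034
  mode - wants cross < 0 → take C=(1.2634,-4.5984) (cross=-25.034)
ex = (C−B)/|BC| = (0.7958,-0.6056); ey = (0.6056,0.7958)
P = B + -0.86·ex + -1.89·ey = (-2.9528,-3.7647)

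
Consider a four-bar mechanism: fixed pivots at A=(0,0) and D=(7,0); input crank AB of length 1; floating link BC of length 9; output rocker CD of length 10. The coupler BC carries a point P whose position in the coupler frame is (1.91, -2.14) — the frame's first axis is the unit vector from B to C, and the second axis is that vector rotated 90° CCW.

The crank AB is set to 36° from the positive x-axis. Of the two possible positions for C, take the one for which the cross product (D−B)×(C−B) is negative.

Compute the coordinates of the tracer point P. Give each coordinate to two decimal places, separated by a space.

-1.17 -1.49

A=(0,0), D=(7.00,0)
B = A + 1.00·(cos36°, sin36°) = (0.8090, 0.5878)
|BD| = 6.2188
circle(B,9.00) ∩ circle(D,10.00): a=1.5818, h=8.8599
  candidates: C₊=(3.2211,9.2585) cross=55.098; C₋=(1.5463,-8.3820) cross=-55.098
  mode - wants cross < 0 → take C=(1.5463,-8.3820) (cross=-55.098)
ex = (C−B)/|BC| = (0.0819,-0.9966); ey = (0.9966,0.0819)
P = B + 1.91·ex + -2.14·ey = (-1.1673,-1.4911)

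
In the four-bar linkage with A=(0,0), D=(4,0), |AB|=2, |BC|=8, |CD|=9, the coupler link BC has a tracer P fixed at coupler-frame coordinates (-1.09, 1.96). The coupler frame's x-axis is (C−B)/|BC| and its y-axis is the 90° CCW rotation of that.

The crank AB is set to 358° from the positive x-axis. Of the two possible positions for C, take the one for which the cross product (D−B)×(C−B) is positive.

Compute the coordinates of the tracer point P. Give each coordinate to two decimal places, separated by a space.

A=(0,0), D=(4.00,0)
B = A + 2.00·(cos358°, sin358°) = (1.9988, -0.0698)
|BD| = 2.0024
circle(B,8.00) ∩ circle(D,9.00): a=-3.2436, h=7.3129
  candidates: C₊=(-1.4978,7.1256) cross=14.644; C₋=(-0.9880,-7.4913) cross=-14.644
  mode + wants cross > 0 → take C=(-1.4978,7.1256) (cross=14.644)
ex = (C−B)/|BC| = (-0.4371,0.8994); ey = (-0.8994,-0.4371)
P = B + -1.09·ex + 1.96·ey = (0.7123,-1.9068)

0.71 -1.91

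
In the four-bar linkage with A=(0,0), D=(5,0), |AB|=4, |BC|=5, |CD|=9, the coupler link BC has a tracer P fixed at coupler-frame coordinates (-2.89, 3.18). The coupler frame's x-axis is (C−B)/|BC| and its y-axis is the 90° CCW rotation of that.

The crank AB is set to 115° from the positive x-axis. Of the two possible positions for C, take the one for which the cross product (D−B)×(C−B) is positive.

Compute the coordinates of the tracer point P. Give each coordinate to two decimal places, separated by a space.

A=(0,0), D=(5.00,0)
B = A + 4.00·(cos115°, sin115°) = (-1.6905, 3.6252)
|BD| = 7.6095
circle(B,5.00) ∩ circle(D,9.00): a=0.1252, h=4.9984
  candidates: C₊=(0.8009,7.9604) cross=38.036; C₋=(-3.9617,-0.8291) cross=-38.036
  mode + wants cross > 0 → take C=(0.8009,7.9604) (cross=38.036)
ex = (C−B)/|BC| = (0.4983,0.8670); ey = (-0.8670,0.4983)
P = B + -2.89·ex + 3.18·ey = (-5.8876,2.7040)

-5.89 2.70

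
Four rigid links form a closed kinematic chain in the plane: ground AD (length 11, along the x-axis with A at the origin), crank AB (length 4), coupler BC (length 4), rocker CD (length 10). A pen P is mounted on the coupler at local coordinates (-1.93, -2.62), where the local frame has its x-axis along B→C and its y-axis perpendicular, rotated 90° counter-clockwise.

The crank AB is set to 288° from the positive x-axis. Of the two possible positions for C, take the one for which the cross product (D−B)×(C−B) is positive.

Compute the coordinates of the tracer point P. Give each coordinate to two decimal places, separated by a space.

A=(0,0), D=(11.00,0)
B = A + 4.00·(cos288°, sin288°) = (1.2361, -3.8042)
|BD| = 10.4789
circle(B,4.00) ∩ circle(D,10.00): a=1.2314, h=3.8058
  candidates: C₊=(1.0018,0.1889) cross=39.880; C₋=(3.7651,-6.9033) cross=-39.880
  mode + wants cross > 0 → take C=(1.0018,0.1889) (cross=39.880)
ex = (C−B)/|BC| = (-0.0586,0.9983); ey = (-0.9983,-0.0586)
P = B + -1.93·ex + -2.62·ey = (3.9646,-5.5775)

3.96 -5.58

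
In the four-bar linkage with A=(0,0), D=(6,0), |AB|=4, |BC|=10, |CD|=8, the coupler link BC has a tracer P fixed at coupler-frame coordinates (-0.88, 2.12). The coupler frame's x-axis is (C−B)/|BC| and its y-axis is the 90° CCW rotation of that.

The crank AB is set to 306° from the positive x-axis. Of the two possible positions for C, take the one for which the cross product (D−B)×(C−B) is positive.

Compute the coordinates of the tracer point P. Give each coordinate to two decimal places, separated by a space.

A=(0,0), D=(6.00,0)
B = A + 4.00·(cos306°, sin306°) = (2.3511, -3.2361)
|BD| = 4.8771
circle(B,10.00) ∩ circle(D,8.00): a=6.1293, h=7.9014
  candidates: C₊=(1.6941,6.7423) cross=38.536; C₋=(12.1795,-5.0807) cross=-38.536
  mode + wants cross > 0 → take C=(1.6941,6.7423) (cross=38.536)
ex = (C−B)/|BC| = (-0.0657,0.9978); ey = (-0.9978,-0.0657)
P = B + -0.88·ex + 2.12·ey = (0.2935,-4.2535)

0.29 -4.25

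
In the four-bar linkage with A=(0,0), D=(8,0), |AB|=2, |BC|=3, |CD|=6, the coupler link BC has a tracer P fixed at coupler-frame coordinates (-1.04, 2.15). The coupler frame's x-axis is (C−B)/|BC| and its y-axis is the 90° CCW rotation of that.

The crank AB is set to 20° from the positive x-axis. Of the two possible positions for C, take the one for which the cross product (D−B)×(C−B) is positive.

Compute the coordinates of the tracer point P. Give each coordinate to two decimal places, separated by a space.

-0.51 0.59

A=(0,0), D=(8.00,0)
B = A + 2.00·(cos20°, sin20°) = (1.8794, 0.6840)
|BD| = 6.1587
circle(B,3.00) ∩ circle(D,6.00): a=0.8873, h=2.8658
  candidates: C₊=(3.0795,3.4335) cross=17.649; C₋=(2.4429,-2.2626) cross=-17.649
  mode + wants cross > 0 → take C=(3.0795,3.4335) (cross=17.649)
ex = (C−B)/|BC| = (0.4001,0.9165); ey = (-0.9165,0.4001)
P = B + -1.04·ex + 2.15·ey = (-0.5071,0.5910)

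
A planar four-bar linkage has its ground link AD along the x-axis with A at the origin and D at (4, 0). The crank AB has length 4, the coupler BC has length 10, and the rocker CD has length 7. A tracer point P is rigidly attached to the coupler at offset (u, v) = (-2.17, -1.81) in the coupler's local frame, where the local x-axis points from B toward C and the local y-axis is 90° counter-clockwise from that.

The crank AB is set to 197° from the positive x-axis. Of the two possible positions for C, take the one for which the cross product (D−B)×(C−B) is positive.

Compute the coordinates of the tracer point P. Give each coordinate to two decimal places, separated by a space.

-3.70 -3.99

A=(0,0), D=(4.00,0)
B = A + 4.00·(cos197°, sin197°) = (-3.8252, -1.1695)
|BD| = 7.9121
circle(B,10.00) ∩ circle(D,7.00): a=7.1790, h=6.9615
  candidates: C₊=(2.2459,6.7767) cross=55.080; C₋=(4.3039,-6.9934) cross=-55.080
  mode + wants cross > 0 → take C=(2.2459,6.7767) (cross=55.080)
ex = (C−B)/|BC| = (0.6071,0.7946); ey = (-0.7946,0.6071)
P = B + -2.17·ex + -1.81·ey = (-3.7044,-3.9927)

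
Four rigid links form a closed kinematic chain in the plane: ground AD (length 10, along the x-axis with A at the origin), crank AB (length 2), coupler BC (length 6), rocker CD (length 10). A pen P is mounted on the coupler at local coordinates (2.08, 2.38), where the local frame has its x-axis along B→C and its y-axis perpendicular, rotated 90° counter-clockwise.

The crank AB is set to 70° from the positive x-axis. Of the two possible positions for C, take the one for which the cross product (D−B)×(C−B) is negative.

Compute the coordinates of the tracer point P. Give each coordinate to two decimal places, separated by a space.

3.13 -0.12

A=(0,0), D=(10.00,0)
B = A + 2.00·(cos70°, sin70°) = (0.6840, 1.8794)
|BD| = 9.5036
circle(B,6.00) ∩ circle(D,10.00): a=1.3847, h=5.8380
  candidates: C₊=(3.1959,7.3283) cross=55.483; C₋=(0.8869,-4.1172) cross=-55.483
  mode - wants cross < 0 → take C=(0.8869,-4.1172) (cross=-55.483)
ex = (C−B)/|BC| = (0.0338,-0.9994); ey = (0.9994,0.0338)
P = B + 2.08·ex + 2.38·ey = (3.1330,-0.1190)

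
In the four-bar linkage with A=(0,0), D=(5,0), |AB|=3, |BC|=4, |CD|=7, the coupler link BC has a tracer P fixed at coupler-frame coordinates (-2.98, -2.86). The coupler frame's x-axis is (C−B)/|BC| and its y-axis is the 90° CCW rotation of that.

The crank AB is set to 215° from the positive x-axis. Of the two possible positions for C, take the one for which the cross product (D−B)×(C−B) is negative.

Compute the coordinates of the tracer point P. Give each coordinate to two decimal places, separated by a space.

A=(0,0), D=(5.00,0)
B = A + 3.00·(cos215°, sin215°) = (-2.4575, -1.7207)
|BD| = 7.6534
circle(B,4.00) ∩ circle(D,7.00): a=1.6708, h=3.6343
  candidates: C₊=(-1.6466,2.1962) cross=27.815; C₋=(-0.0123,-4.8864) cross=-27.815
  mode - wants cross < 0 → take C=(-0.0123,-4.8864) (cross=-27.815)
ex = (C−B)/|BC| = (0.6113,-0.7914); ey = (0.7914,0.6113)
P = B + -2.98·ex + -2.86·ey = (-6.5425,-1.1106)

-6.54 -1.11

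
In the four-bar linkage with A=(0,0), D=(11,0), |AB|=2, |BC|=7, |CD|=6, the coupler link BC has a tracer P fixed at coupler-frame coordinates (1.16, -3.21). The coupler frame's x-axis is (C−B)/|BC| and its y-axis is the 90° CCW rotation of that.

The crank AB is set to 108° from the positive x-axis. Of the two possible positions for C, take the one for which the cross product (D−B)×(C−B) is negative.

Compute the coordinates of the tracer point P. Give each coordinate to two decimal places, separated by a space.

-1.36 -1.43

A=(0,0), D=(11.00,0)
B = A + 2.00·(cos108°, sin108°) = (-0.6180, 1.9021)
|BD| = 11.7727
circle(B,7.00) ∩ circle(D,6.00): a=6.4385, h=2.7470
  candidates: C₊=(6.1797,3.5728) cross=32.340; C₋=(5.2920,-1.8491) cross=-32.340
  mode - wants cross < 0 → take C=(5.2920,-1.8491) (cross=-32.340)
ex = (C−B)/|BC| = (0.8443,-0.5359); ey = (0.5359,0.8443)
P = B + 1.16·ex + -3.21·ey = (-1.3588,-1.4297)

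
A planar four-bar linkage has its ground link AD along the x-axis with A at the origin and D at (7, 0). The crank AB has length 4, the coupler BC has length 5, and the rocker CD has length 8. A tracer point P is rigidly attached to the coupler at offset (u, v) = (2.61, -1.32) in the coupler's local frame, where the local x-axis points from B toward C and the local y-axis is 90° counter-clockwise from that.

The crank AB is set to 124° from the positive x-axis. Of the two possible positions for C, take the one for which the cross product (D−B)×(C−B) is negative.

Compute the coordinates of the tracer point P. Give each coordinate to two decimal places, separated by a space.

A=(0,0), D=(7.00,0)
B = A + 4.00·(cos124°, sin124°) = (-2.2368, 3.3162)
|BD| = 9.8140
circle(B,5.00) ∩ circle(D,8.00): a=2.9200, h=4.0587
  candidates: C₊=(1.8830,6.1495) cross=39.832; C₋=(-0.8599,-1.4905) cross=-39.832
  mode - wants cross < 0 → take C=(-0.8599,-1.4905) (cross=-39.832)
ex = (C−B)/|BC| = (0.2754,-0.9613); ey = (0.9613,0.2754)
P = B + 2.61·ex + -1.32·ey = (-2.7870,0.4436)

-2.79 0.44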